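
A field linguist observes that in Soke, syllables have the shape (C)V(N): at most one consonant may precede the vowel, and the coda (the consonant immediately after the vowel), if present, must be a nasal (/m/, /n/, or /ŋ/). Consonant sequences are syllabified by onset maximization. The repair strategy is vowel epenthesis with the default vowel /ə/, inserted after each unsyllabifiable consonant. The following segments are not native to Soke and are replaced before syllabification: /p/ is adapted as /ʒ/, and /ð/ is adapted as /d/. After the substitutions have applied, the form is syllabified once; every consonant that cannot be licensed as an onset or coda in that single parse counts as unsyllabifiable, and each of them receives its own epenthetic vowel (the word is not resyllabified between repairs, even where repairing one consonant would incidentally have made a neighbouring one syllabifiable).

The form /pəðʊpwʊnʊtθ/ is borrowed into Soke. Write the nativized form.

Substitution: /p/ → /ʒ/, /ð/ → /d/, giving /ʒədʊʒwʊnʊtθ/.
The consonants /ʒ/, /t/, /θ/ cannot be parsed into a legal (C)V(N) syllable (only a nasal (/m/, /n/, or /ŋ/) is licensed in coda position; onsets are limited to one consonant).
Inserting the epenthetic vowel yields /ʒ/ → /ʒə/, /t/ → /tə/, /θ/ → /θə/.

ʒədʊʒəwʊnʊtəθə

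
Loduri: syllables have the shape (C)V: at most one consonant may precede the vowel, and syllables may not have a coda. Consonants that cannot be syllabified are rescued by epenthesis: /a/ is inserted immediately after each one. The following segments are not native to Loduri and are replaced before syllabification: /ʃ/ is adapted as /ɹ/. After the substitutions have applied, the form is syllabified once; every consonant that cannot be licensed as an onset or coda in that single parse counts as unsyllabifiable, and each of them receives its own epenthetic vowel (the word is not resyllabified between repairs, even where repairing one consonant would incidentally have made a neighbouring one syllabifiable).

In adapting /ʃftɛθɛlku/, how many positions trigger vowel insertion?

After substitution the input is /ɹftɛθɛlku/.
The unsyllabifiable consonants are /ɹ/, /f/, /l/; each receives one epenthetic vowel.

3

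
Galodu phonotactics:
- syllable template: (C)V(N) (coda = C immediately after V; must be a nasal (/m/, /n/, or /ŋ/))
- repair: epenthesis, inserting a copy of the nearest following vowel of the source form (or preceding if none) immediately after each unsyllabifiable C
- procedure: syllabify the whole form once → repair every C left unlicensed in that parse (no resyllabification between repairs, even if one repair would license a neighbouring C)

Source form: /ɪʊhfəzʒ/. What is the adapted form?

Syllabifying with onset maximization leaves /h/, /z/, /ʒ/ stranded (only a nasal (/m/, /n/, or /ŋ/) is licensed in coda position; onsets are limited to one consonant).
Each unlicensed consonant becomes the onset of a new syllable: /h/ → /hə/, /z/ → /zə/, /ʒ/ → /ʒə/.

ɪʊhəfəzəʒə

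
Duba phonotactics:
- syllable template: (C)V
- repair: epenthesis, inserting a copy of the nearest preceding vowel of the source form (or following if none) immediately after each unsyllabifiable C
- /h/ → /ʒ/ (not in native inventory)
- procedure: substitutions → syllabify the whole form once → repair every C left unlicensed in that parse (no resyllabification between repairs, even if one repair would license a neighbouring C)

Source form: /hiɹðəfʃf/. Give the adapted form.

ʒiɹiðəfəʃəfə

Substitution: /h/ → /ʒ/, giving /ʒiɹðəfʃf/.
The consonants /ɹ/, /f/, /ʃ/, /f/ cannot be parsed into a legal (C)V syllable (no codas are permitted; onsets are limited to one consonant).
Epenthesis after each stranded consonant: /ɹ/ → /ɹi/, /f/ → /fə/, /ʃ/ → /ʃə/, /f/ → /fə/.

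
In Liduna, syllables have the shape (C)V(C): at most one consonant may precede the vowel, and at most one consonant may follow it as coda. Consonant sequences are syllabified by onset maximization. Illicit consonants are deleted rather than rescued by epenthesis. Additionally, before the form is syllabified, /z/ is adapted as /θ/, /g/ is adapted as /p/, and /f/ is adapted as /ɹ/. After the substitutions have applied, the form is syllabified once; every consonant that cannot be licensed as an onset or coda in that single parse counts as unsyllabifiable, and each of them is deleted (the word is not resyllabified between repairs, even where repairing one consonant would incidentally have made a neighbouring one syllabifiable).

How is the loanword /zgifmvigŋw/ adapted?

piɹvip

Substitution: /z/ → /θ/, /g/ → /p/, /f/ → /ɹ/, giving /θpiɹmvipŋw/.
Under (C)V(C), the unsyllabifiable consonants are /θ/, /m/, /ŋ/, /w/ (at most one coda consonant is licensed; onsets are limited to one consonant).
Each unlicensed consonant is deleted: /θ/, /m/, /ŋ/, /w/.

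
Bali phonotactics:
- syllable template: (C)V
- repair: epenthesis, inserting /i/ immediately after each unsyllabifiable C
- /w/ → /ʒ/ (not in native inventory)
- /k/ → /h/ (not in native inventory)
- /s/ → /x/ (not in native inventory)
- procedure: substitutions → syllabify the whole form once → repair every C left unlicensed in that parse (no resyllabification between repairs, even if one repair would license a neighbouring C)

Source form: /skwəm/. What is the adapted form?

Substitution: /s/ → /x/, /k/ → /h/, /w/ → /ʒ/, giving /xhʒəm/.
Under (C)V, the unsyllabifiable consonants are /x/, /h/, /m/ (no codas are permitted; onsets are limited to one consonant).
Inserting the epenthetic vowel yields /x/ → /xi/, /h/ → /hi/, /m/ → /mi/.

xihiʒəmi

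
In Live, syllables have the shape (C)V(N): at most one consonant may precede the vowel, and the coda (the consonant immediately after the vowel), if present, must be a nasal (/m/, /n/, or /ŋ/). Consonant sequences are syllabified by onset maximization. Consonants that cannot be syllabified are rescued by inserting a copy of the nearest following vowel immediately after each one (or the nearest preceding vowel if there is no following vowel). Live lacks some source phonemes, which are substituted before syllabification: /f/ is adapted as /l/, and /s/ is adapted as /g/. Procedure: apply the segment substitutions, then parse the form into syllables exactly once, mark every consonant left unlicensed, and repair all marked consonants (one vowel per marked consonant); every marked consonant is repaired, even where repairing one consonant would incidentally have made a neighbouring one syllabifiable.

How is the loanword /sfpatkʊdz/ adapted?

Substitution: /s/ → /g/, /f/ → /l/, giving /glpatkʊdz/.
Syllabifying with onset maximization leaves /g/, /l/, /t/, /d/, /z/ stranded (only a nasal (/m/, /n/, or /ŋ/) is licensed in coda position; onsets are limited to one consonant).
Inserting the epenthetic vowel yields /g/ → /ga/, /l/ → /la/, /t/ → /tʊ/, /d/ → /dʊ/, /z/ → /zʊ/.

galapatʊkʊdʊzʊ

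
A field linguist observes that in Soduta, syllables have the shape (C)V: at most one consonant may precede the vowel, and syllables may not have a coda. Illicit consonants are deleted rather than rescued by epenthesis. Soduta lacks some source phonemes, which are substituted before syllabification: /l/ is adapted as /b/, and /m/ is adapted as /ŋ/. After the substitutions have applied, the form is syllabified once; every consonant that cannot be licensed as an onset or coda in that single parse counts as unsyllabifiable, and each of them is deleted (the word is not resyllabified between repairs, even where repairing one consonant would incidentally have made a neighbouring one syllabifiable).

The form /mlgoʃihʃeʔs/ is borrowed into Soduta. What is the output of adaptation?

goʃiʃe

Substitution: /m/ → /ŋ/, /l/ → /b/, giving /ŋbgoʃihʃeʔs/.
Under (C)V, the unsyllabifiable consonants are /ŋ/, /b/, /h/, /ʔ/, /s/ (no codas are permitted; onsets are limited to one consonant).
Deleting the stranded consonants removes /ŋ/, /b/, /h/, /ʔ/, /s/.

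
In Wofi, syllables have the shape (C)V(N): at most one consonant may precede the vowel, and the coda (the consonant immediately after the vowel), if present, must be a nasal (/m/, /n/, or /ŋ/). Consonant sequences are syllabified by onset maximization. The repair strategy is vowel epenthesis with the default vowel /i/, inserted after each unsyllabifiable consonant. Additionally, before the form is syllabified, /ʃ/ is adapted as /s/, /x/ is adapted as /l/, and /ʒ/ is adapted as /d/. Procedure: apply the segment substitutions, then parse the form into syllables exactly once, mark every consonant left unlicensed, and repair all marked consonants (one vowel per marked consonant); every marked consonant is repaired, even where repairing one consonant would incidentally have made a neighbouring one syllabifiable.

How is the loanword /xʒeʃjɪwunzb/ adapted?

lidesijɪwunzibi

Substitution: /x/ → /l/, /ʒ/ → /d/, /ʃ/ → /s/, giving /ldesjɪwunzb/.
Syllabifying with onset maximization leaves /l/, /s/, /z/, /b/ stranded (only a nasal (/m/, /n/, or /ŋ/) is licensed in coda position; onsets are limited to one consonant).
Inserting the epenthetic vowel yields /l/ → /li/, /s/ → /si/, /z/ → /zi/, /b/ → /bi/.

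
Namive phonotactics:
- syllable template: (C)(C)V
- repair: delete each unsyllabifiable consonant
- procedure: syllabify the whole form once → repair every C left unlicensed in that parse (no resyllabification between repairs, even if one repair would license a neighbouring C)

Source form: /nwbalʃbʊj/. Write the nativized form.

wbaʃbʊ

The consonants /n/, /l/, /j/ cannot be parsed into a legal (C)(C)V syllable (no codas are permitted; onsets may contain at most 2 consonants).
Deletion applies to /n/, /l/, /j/.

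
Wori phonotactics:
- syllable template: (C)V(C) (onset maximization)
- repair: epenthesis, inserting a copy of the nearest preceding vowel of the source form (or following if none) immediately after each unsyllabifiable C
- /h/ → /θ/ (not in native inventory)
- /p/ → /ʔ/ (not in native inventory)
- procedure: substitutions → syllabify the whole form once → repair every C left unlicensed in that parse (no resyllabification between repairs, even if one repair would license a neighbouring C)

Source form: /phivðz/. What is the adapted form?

Substitution: /p/ → /ʔ/, /h/ → /θ/, giving /ʔθivðz/.
Under (C)V(C), the unsyllabifiable consonants are /ʔ/, /ð/, /z/ (at most one coda consonant is licensed; onsets are limited to one consonant).
Epenthesis after each stranded consonant: /ʔ/ → /ʔi/, /ð/ → /ði/, /z/ → /zi/.

ʔiθivðizi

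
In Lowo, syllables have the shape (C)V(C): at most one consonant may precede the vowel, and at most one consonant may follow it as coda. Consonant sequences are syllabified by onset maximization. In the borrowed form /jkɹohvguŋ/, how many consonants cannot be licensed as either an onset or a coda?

The consonants /j/, /k/, /v/ cannot be parsed into a legal (C)V(C) syllable (at most one coda consonant is licensed; onsets are limited to one consonant).

3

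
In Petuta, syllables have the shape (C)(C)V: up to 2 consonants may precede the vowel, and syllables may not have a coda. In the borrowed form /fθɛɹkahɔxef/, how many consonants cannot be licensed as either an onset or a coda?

The consonants /f/ cannot be parsed into a legal (C)(C)V syllable (no codas are permitted; onsets may contain at most 2 consonants).

1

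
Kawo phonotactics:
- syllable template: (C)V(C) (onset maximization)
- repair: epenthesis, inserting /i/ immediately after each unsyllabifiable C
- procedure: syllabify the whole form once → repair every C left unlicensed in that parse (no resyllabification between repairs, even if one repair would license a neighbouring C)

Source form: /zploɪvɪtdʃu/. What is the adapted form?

zipiloɪvɪtdiʃu

Under (C)V(C), the unsyllabifiable consonants are /z/, /p/, /d/ (at most one coda consonant is licensed; onsets are limited to one consonant).
Inserting the epenthetic vowel yields /z/ → /zi/, /p/ → /pi/, /d/ → /di/.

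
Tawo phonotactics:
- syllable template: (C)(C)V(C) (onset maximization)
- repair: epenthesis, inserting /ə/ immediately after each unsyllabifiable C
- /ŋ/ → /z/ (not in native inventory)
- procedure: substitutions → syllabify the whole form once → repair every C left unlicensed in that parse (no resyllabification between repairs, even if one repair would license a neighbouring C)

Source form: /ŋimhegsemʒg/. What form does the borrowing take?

Substitution: /ŋ/ → /z/, giving /zimhegsemʒg/.
Under (C)(C)V(C), the unsyllabifiable consonants are /ʒ/, /g/ (at most one coda consonant is licensed; onsets may contain at most 2 consonants).
Each unlicensed consonant becomes the onset of a new syllable: /ʒ/ → /ʒə/, /g/ → /gə/.

zimhegsemʒəgə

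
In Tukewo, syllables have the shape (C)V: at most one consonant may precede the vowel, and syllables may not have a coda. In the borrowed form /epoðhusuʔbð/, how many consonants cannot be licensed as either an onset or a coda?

Syllabifying with onset maximization leaves /ð/, /ʔ/, /b/, /ð/ stranded (no codas are permitted; onsets are limited to one consonant).

4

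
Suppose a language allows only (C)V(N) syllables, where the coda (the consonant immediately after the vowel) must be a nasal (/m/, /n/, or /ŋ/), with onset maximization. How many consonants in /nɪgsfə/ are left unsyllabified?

Under (C)V(N), the unsyllabifiable consonants are /g/, /s/ (only a nasal (/m/, /n/, or /ŋ/) is licensed in coda position; onsets are limited to one consonant).

2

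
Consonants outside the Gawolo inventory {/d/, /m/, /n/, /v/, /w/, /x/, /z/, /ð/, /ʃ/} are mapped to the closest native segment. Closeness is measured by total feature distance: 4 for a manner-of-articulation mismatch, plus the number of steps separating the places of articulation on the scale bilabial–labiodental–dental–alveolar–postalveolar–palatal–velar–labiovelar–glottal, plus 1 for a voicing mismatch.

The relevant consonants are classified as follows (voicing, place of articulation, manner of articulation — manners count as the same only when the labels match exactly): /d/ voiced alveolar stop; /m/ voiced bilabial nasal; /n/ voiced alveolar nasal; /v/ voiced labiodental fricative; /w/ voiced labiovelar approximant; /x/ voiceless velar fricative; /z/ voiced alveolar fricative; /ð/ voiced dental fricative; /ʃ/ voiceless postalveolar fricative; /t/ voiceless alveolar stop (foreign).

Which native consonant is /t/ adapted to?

/d/ is closest: same manner (stop), place distance 0 (alveolar→alveolar), voicing differs (+1); total 1. Next closest is /n/ at distance 5.

d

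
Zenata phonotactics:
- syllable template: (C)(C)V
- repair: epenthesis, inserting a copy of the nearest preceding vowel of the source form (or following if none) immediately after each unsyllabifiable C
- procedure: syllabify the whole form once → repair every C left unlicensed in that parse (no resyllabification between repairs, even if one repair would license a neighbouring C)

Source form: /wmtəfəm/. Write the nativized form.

wəmtəfəmə

Under (C)(C)V, the unsyllabifiable consonants are /w/, /m/ (no codas are permitted; onsets may contain at most 2 consonants).
Each unlicensed consonant becomes the onset of a new syllable: /w/ → /wə/, /m/ → /mə/.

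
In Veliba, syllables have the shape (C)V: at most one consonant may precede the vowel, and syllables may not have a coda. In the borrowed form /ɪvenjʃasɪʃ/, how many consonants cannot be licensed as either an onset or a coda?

3

Under (C)V, the unsyllabifiable consonants are /n/, /j/, /ʃ/ (no codas are permitted; onsets are limited to one consonant).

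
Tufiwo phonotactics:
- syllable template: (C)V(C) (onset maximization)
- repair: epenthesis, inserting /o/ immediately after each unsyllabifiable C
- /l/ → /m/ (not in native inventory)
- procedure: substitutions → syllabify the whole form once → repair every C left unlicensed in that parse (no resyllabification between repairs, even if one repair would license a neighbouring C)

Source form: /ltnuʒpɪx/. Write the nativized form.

motonuʒpɪx

Substitution: /l/ → /m/, giving /mtnuʒpɪx/.
Syllabifying with onset maximization leaves /m/, /t/ stranded (at most one coda consonant is licensed; onsets are limited to one consonant).
Inserting the epenthetic vowel yields /m/ → /mo/, /t/ → /to/.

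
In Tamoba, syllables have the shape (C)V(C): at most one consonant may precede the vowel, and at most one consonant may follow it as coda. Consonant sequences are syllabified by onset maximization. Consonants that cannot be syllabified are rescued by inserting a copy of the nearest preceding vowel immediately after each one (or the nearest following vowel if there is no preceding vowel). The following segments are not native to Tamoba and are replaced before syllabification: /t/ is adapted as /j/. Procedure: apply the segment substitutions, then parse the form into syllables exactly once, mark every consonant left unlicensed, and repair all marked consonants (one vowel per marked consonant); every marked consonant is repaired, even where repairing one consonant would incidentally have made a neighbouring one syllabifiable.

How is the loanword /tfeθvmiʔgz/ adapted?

Substitution: /t/ → /j/, giving /jfeθvmiʔgz/.
Under (C)V(C), the unsyllabifiable consonants are /j/, /v/, /g/, /z/ (at most one coda consonant is licensed; onsets are limited to one consonant).
Inserting the epenthetic vowel yields /j/ → /je/, /v/ → /ve/, /g/ → /gi/, /z/ → /zi/.

jefeθvemiʔgizi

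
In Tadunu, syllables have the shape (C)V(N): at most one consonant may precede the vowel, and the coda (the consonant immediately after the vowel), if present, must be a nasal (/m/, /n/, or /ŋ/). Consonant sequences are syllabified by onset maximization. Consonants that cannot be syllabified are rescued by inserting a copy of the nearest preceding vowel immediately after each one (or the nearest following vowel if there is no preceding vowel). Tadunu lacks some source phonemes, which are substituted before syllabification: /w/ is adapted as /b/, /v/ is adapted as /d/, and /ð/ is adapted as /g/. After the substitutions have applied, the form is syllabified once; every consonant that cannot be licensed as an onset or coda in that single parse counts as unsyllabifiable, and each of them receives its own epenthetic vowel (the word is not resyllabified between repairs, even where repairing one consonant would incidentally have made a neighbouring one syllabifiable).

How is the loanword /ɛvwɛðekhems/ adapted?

ɛdɛbɛgekehemse

Substitution: /v/ → /d/, /w/ → /b/, /ð/ → /g/, giving /ɛdbɛgekhems/.
Syllabifying with onset maximization leaves /d/, /k/, /s/ stranded (only a nasal (/m/, /n/, or /ŋ/) is licensed in coda position; onsets are limited to one consonant).
Each unlicensed consonant becomes the onset of a new syllable: /d/ → /dɛ/, /k/ → /ke/, /s/ → /se/.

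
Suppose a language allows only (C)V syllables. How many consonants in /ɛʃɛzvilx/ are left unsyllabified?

The consonants /z/, /l/, /x/ cannot be parsed into a legal (C)V syllable (no codas are permitted; onsets are limited to one consonant).

3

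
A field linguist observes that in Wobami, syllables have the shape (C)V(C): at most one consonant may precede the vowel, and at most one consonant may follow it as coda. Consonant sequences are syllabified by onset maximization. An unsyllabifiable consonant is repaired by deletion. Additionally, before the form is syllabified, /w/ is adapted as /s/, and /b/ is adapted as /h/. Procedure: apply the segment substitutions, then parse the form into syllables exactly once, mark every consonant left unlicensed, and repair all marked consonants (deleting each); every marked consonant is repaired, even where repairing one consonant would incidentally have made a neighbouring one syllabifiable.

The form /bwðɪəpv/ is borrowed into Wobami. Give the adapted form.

Substitution: /b/ → /h/, /w/ → /s/, giving /hsðɪəpv/.
The consonants /h/, /s/, /v/ cannot be parsed into a legal (C)V(C) syllable (at most one coda consonant is licensed; onsets are limited to one consonant).
Deleting the stranded consonants removes /h/, /s/, /v/.

ðɪəp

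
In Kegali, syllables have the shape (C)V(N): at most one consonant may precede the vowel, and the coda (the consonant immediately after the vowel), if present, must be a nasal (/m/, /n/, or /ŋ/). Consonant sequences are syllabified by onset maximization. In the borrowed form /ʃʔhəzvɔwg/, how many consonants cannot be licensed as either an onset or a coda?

5

Syllabifying with onset maximization leaves /ʃ/, /ʔ/, /z/, /w/, /g/ stranded (only a nasal (/m/, /n/, or /ŋ/) is licensed in coda position; onsets are limited to one consonant).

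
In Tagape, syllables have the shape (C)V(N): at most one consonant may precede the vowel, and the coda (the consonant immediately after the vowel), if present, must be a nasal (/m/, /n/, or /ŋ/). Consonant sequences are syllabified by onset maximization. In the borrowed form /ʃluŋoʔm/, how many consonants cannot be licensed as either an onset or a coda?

The consonants /ʃ/, /ʔ/, /m/ cannot be parsed into a legal (C)V(N) syllable (only a nasal (/m/, /n/, or /ŋ/) is licensed in coda position; onsets are limited to one consonant).

3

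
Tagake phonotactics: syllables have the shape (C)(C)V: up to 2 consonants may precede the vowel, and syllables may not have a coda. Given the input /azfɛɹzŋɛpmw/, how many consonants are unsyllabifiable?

4

The consonants /ɹ/, /p/, /m/, /w/ cannot be parsed into a legal (C)(C)V syllable (no codas are permitted; onsets may contain at most 2 consonants).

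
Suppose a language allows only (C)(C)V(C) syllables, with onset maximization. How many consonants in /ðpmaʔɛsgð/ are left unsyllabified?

The consonants /ð/, /g/, /ð/ cannot be parsed into a legal (C)(C)V(C) syllable (at most one coda consonant is licensed; onsets may contain at most 2 consonants).

3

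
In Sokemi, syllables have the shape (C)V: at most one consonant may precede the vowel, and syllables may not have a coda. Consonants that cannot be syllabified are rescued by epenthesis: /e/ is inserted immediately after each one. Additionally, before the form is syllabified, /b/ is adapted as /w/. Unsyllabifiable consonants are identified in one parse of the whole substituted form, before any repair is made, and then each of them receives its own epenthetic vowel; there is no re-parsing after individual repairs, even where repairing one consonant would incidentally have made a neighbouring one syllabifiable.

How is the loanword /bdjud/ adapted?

Substitution: /b/ → /w/, giving /wdjud/.
The consonants /w/, /d/, /d/ cannot be parsed into a legal (C)V syllable (no codas are permitted; onsets are limited to one consonant).
Each unlicensed consonant becomes the onset of a new syllable: /w/ → /we/, /d/ → /de/, /d/ → /de/.

wedejude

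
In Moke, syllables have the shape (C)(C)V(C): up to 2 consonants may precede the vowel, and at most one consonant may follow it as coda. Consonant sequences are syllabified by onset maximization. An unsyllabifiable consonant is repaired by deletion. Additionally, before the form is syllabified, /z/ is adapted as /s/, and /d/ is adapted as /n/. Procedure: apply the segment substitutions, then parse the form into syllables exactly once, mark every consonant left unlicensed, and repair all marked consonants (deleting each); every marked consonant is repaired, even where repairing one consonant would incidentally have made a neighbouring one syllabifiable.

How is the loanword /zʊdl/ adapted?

Substitution: /z/ → /s/, /d/ → /n/, giving /sʊnl/.
The consonants /l/ cannot be parsed into a legal (C)(C)V(C) syllable (at most one coda consonant is licensed; onsets may contain at most 2 consonants).
Deletion applies to /l/.

sʊn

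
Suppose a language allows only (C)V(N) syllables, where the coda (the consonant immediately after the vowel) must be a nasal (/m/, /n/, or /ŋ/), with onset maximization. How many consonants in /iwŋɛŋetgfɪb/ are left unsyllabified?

4

The consonants /w/, /t/, /g/, /b/ cannot be parsed into a legal (C)V(N) syllable (only a nasal (/m/, /n/, or /ŋ/) is licensed in coda position; onsets are limited to one consonant).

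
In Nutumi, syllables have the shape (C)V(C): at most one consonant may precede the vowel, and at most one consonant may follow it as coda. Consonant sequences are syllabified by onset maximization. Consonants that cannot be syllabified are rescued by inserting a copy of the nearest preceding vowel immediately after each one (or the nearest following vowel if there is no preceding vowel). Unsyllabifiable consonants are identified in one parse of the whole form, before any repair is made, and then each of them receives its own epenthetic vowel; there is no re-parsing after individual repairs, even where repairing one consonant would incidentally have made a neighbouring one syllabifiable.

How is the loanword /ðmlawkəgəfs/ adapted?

ðamalawkəgəfsə

The consonants /ð/, /m/, /s/ cannot be parsed into a legal (C)V(C) syllable (at most one coda consonant is licensed; onsets are limited to one consonant).
Epenthesis after each stranded consonant: /ð/ → /ða/, /m/ → /ma/, /s/ → /sə/.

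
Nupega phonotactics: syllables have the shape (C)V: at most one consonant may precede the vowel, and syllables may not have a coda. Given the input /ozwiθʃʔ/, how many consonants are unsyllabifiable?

The consonants /z/, /θ/, /ʃ/, /ʔ/ cannot be parsed into a legal (C)V syllable (no codas are permitted; onsets are limited to one consonant).

4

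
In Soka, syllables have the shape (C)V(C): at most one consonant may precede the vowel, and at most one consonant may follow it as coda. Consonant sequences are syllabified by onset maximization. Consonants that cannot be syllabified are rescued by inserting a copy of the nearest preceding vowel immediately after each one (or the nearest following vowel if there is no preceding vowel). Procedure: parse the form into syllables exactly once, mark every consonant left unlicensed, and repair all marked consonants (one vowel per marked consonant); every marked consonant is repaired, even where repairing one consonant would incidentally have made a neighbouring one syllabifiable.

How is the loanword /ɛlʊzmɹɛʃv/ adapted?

Syllabifying with onset maximization leaves /m/, /v/ stranded (at most one coda consonant is licensed; onsets are limited to one consonant).
Inserting the epenthetic vowel yields /m/ → /mʊ/, /v/ → /vɛ/.

ɛlʊzmʊɹɛʃvɛ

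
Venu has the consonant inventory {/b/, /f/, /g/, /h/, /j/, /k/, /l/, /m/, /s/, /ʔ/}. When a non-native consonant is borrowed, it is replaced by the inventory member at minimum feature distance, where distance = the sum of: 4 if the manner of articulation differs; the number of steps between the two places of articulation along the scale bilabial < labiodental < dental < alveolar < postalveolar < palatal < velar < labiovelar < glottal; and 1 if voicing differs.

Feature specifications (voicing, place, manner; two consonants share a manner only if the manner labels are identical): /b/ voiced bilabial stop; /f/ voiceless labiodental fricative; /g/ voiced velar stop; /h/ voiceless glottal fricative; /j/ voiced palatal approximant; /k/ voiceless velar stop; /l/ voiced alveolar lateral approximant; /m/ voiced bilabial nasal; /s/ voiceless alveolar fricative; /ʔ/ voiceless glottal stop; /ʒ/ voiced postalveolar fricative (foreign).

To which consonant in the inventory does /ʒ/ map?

/s/ is closest: same manner (fricative), place distance 1 (postalveolar→alveolar), voicing differs (+1); total 2. Next closest is /f/ at distance 4.

s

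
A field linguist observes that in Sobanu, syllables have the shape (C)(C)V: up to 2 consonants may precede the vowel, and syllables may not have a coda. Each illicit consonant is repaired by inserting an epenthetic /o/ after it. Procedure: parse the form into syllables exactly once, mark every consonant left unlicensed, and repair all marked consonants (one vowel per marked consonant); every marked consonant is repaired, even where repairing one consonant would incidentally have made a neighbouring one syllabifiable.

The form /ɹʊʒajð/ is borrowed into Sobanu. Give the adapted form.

Syllabifying with onset maximization leaves /j/, /ð/ stranded (no codas are permitted; onsets may contain at most 2 consonants).
Epenthesis after each stranded consonant: /j/ → /jo/, /ð/ → /ðo/.

ɹʊʒajoðo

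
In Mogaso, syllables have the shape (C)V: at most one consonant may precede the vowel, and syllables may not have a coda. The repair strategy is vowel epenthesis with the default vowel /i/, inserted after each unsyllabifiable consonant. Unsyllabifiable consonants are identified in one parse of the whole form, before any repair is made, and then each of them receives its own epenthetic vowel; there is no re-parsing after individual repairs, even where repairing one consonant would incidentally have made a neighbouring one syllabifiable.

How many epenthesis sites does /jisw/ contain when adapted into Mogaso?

The unsyllabifiable consonants are /s/, /w/; each receives one epenthetic vowel.

2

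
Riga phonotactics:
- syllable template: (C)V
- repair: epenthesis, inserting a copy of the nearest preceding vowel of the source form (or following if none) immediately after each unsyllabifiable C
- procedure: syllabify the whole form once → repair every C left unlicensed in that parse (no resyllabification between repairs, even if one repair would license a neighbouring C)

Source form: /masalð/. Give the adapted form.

The consonants /l/, /ð/ cannot be parsed into a legal (C)V syllable (no codas are permitted; onsets are limited to one consonant).
Each unlicensed consonant becomes the onset of a new syllable: /l/ → /la/, /ð/ → /ða/.

masalaða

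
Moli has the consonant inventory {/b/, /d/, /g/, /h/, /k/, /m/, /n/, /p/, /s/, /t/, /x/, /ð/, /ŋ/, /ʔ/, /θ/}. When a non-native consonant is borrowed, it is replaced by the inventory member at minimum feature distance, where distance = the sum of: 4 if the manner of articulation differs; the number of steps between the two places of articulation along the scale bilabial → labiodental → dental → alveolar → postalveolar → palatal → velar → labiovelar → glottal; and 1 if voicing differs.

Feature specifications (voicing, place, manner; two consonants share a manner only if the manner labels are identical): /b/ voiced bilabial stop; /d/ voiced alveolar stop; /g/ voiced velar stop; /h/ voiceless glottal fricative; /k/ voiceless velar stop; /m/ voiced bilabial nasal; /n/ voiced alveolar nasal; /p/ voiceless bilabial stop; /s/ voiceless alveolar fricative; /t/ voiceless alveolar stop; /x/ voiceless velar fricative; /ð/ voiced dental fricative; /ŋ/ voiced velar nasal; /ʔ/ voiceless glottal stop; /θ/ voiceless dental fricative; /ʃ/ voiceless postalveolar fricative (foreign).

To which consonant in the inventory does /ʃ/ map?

s

/s/ is closest: same manner (fricative), place distance 1 (postalveolar→alveolar), same voicing; total 1. Next closest is /x/ at distance 2.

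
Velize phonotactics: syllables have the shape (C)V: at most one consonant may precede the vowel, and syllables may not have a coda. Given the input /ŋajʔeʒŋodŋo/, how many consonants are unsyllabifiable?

3

The consonants /j/, /ʒ/, /d/ cannot be parsed into a legal (C)V syllable (no codas are permitted; onsets are limited to one consonant).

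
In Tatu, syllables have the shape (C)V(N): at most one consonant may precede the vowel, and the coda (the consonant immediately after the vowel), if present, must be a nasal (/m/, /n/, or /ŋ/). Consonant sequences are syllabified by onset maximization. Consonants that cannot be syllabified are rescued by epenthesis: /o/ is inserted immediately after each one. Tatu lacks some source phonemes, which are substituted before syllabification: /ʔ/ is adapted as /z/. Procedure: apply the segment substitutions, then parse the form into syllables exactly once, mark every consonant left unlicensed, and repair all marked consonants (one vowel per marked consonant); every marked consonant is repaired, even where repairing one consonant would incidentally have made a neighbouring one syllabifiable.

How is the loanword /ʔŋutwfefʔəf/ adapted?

zoŋutowofefozəfo

Substitution: /ʔ/ → /z/, giving /zŋutwfefzəf/.
Under (C)V(N), the unsyllabifiable consonants are /z/, /t/, /w/, /f/, /f/ (only a nasal (/m/, /n/, or /ŋ/) is licensed in coda position; onsets are limited to one consonant).
Epenthesis after each stranded consonant: /z/ → /zo/, /t/ → /to/, /w/ → /wo/, /f/ → /fo/, /f/ → /fo/.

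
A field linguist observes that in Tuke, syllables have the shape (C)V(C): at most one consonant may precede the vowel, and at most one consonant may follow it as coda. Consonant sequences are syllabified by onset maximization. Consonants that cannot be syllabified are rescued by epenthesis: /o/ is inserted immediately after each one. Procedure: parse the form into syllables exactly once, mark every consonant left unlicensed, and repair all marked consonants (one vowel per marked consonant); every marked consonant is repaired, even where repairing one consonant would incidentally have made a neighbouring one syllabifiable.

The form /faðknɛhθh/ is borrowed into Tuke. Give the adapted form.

faðkonɛhθoho

Syllabifying with onset maximization leaves /k/, /θ/, /h/ stranded (at most one coda consonant is licensed; onsets are limited to one consonant).
Inserting the epenthetic vowel yields /k/ → /ko/, /θ/ → /θo/, /h/ → /ho/.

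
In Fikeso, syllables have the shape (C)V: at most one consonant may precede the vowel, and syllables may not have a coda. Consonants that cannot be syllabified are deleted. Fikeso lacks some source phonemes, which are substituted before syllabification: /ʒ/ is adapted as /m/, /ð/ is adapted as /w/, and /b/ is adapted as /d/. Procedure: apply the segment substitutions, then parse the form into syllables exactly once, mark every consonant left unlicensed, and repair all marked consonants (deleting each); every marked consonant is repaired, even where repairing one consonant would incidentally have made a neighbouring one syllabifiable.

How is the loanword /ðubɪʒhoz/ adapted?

wudɪho

Substitution: /ð/ → /w/, /b/ → /d/, /ʒ/ → /m/, giving /wudɪmhoz/.
Under (C)V, the unsyllabifiable consonants are /m/, /z/ (no codas are permitted; onsets are limited to one consonant).
Each unlicensed consonant is deleted: /m/, /z/.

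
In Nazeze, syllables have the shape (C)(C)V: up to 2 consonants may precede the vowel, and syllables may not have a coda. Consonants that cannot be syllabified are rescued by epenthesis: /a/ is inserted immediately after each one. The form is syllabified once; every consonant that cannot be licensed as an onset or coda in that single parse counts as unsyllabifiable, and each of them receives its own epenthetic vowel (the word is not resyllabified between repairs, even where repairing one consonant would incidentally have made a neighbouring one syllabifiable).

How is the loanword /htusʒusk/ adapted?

The consonants /s/, /k/ cannot be parsed into a legal (C)(C)V syllable (no codas are permitted; onsets may contain at most 2 consonants).
Each unlicensed consonant becomes the onset of a new syllable: /s/ → /sa/, /k/ → /ka/.

htusʒusaka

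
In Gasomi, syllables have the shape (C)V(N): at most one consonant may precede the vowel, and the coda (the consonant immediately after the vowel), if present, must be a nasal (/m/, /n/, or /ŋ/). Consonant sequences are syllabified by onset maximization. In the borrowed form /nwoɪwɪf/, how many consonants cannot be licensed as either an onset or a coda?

2

The consonants /n/, /f/ cannot be parsed into a legal (C)V(N) syllable (only a nasal (/m/, /n/, or /ŋ/) is licensed in coda position; onsets are limited to one consonant).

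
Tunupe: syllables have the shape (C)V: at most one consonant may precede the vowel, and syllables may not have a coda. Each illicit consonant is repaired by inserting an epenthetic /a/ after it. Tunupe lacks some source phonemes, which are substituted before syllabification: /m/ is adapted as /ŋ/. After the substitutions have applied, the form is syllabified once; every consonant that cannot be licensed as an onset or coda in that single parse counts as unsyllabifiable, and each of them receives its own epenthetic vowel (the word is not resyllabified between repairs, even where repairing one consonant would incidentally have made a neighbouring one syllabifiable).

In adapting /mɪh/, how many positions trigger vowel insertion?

1

After substitution the input is /ŋɪh/.
The unsyllabifiable consonants are /h/; each receives one epenthetic vowel.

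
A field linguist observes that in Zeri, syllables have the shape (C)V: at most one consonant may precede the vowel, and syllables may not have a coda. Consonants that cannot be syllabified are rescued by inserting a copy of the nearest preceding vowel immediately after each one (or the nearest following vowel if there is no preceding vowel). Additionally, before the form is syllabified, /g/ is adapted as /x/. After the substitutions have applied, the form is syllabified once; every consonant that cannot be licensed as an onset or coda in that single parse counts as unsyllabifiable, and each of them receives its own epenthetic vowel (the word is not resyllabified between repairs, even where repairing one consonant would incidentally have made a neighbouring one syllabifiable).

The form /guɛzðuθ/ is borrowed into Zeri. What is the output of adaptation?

Substitution: /g/ → /x/, giving /xuɛzðuθ/.
Syllabifying with onset maximization leaves /z/, /θ/ stranded (no codas are permitted; onsets are limited to one consonant).
Inserting the epenthetic vowel yields /z/ → /zɛ/, /θ/ → /θu/.

xuɛzɛðuθu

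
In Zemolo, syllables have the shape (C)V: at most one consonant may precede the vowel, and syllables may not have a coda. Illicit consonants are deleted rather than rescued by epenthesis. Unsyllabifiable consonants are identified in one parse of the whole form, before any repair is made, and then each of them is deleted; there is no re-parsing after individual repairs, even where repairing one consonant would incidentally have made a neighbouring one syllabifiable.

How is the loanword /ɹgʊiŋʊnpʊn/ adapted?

gʊiŋʊpʊ

The consonants /ɹ/, /n/, /n/ cannot be parsed into a legal (C)V syllable (no codas are permitted; onsets are limited to one consonant).
Each unlicensed consonant is deleted: /ɹ/, /n/, /n/.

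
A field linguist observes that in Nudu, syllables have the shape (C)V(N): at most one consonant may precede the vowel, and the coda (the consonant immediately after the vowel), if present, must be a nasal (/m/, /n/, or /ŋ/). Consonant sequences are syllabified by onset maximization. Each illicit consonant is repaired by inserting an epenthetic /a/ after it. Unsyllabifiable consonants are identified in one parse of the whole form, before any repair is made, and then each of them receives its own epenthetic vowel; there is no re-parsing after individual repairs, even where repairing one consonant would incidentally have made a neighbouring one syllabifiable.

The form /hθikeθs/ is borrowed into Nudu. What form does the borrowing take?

haθikeθasa

Syllabifying with onset maximization leaves /h/, /θ/, /s/ stranded (only a nasal (/m/, /n/, or /ŋ/) is licensed in coda position; onsets are limited to one consonant).
Inserting the epenthetic vowel yields /h/ → /ha/, /θ/ → /θa/, /s/ → /sa/.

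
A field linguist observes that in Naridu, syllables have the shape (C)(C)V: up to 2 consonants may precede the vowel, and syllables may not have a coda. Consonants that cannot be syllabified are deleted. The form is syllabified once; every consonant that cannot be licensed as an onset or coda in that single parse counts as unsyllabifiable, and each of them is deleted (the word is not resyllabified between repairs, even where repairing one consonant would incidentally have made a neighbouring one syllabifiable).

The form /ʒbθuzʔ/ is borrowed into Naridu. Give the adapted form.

bθu

The consonants /ʒ/, /z/, /ʔ/ cannot be parsed into a legal (C)(C)V syllable (no codas are permitted; onsets may contain at most 2 consonants).
Deleting the stranded consonants removes /ʒ/, /z/, /ʔ/.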